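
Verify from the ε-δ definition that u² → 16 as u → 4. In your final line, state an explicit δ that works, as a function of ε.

Suppose ε > 0. We seek δ > 0 with 0 < |u − 4| < δ ⇒ |u² − 16| < ε.
Factor: u² − 16 = (u − 4)(u + 4), so |u² − 16| = |u − 4|·|u + 4|.
Impose δ ≤ 1 so that |u| < 5; then |u + 4| ≤ 9.
Hence |u² − 16| ≤ 9|u − 4|, which is < ε once |u − 4| < ε/9.
Take δ = min(1, ε/9). If 0 < |u − 4| < δ then both bounds hold and |u² − 16| ≤ 9|u − 4| < 9·(ε/9) = ε.

δ = min(1, ε/9)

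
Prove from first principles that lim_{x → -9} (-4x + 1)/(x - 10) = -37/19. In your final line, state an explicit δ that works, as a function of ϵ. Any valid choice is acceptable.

Suppose ϵ > 0. We want δ > 0 with 0 < |x + 9| < δ ⇒ |(-4x + 1)/(x - 10) + 37/19| < ϵ.
Combining over a common denominator, (-4x + 1)/(x - 10) + 37/19 = [(-4x + 1)·(-19) − 37·(x - 10)] / [(-19)·(x - 10)] = 39(x + 9) / ((-19)(x - 10)).
So |(-4x + 1)/(x - 10) + 37/19| = 39|x + 9| / (19·|x − 10|).
Restrict δ ≤ 19/2. Then |x + 9| < 19/2 gives |x − 10| = |(x + 9) + (-19)| ≥ 19 − 19/2 = 19/2.
Hence |(-4x + 1)/(x - 10) + 37/19| < 39|x + 9|/(19·(19/2)) = (78/361)|x + 9|, which is < ϵ once |x + 9| < (361/78)ϵ.
Take δ = min(19/2, (361/78)ϵ). Then 0 < |x + 9| < δ forces both bounds, so |(-4x + 1)/(x - 10) + 37/19| < ϵ.

δ = min(19/2, (361/78)ϵ)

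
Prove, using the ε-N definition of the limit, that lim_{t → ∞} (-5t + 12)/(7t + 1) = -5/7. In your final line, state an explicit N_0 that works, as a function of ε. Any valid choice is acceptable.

Let ε > 0 be given. We seek N_0 > 0 such that t > N_0 implies |(-5t + 12)/(7t + 1) + 5/7| < ε.
(-5t + 12)/(7t + 1) + 5/7 = (7(-5t + 12) − (-5)(7t + 1)) / (7(7t + 1)) = 89/(7(7t + 1)).
For t > 0 we have 7t + 1 > 7t, so |(-5t + 12)/(7t + 1) + 5/7| = 89/(7(7t + 1)) < 89/(7·7t) = (89/49)/t.
Thus |(-5t + 12)/(7t + 1) + 5/7| < ε whenever t > (89/49)/ε.
Take N_0 = (89/49)/ε. If t > N_0 then |(-5t + 12)/(7t + 1) + 5/7| < (89/49)/t < ε.

N_0 = (89/49)/ε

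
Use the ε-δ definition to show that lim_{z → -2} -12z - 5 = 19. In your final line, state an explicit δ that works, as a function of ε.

Let ε > 0. We need δ > 0 so that 0 < |z + 2| < δ implies |(-12z - 5) − 19| < ε.
|(-12z - 5) − 19| = |-12z - 24| = 12|z + 2|.
So 12|z + 2| < ε exactly when |z + 2| < ε/12.
Take δ = ε/12. If 0 < |z + 2| < δ then |(-12z - 5) − 19| = 12|z + 2| < 12·(ε/12) = ε.

δ = ε/12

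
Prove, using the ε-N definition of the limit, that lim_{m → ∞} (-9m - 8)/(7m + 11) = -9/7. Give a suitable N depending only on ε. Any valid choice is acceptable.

Let ε > 0 be given. For m ≥ 1, |(-9m - 8)/(7m + 11) + 9/7| = |43|/(7(7m + 11)) = 43/(7(7m + 11)).
Since 7m + 11 ≥ 7m for m ≥ 1, this is ≤ 43/(7·7m) = (43/49)/m.
So |(-9m - 8)/(7m + 11) + 9/7| < ε whenever m > (43/49)/ε.
Take N = (43/49)/ε. If m > N then |(-9m - 8)/(7m + 11) + 9/7| ≤ (43/49)/m < ε.

N = (43/49)/ε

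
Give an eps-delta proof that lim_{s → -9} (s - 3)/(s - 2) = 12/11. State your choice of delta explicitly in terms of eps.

delta = min(11/2, (121/2)eps)

Let eps > 0 be given. We want delta > 0 with 0 < |s + 9| < delta ⇒ |(s - 3)/(s - 2) − (12/11)| < eps.
Combining over a common denominator, (s - 3)/(s - 2) − (12/11) = [(s - 3)·(-11) − (-12)·(s - 2)] / [(-11)·(s - 2)] = 1(s + 9) / ((-11)(s - 2)).
So |(s - 3)/(s - 2) − (12/11)| = |s + 9| / (11·|s − 2|).
Require delta ≤ 11/2, so |s − 2| ≥ |-11| − |s + 9| > 11 − 11/2 = 11/2.
Hence |(s - 3)/(s - 2) − (12/11)| < |s + 9|/(11·(11/2)) = (2/121)|s + 9|, which is < eps once |s + 9| < (121/2)eps.
Take delta = min(11/2, (121/2)eps). Then 0 < |s + 9| < delta forces both bounds, so |(s - 3)/(s - 2) − (12/11)| < eps.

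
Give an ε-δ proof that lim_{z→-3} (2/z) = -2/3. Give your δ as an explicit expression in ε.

δ = min(3/2, (9/4)ε)

Let ε > 0. We seek δ > 0 such that 0 < |z + 3| < δ implies |2/z + 2/3| < ε.
|2/z + 2/3| = 2·|-3 − z|/(3·|z|) = 2|z + 3|/(3|z|).
Restrict δ ≤ 3/2. Then |z + 3| < 3/2 gives |z| > 3/2, so 3|z| > 9/2.
Then |2/z + 2/3| < 2|z + 3|/(9/2), which is < ε when |z + 3| < (9/4)ε.
Take δ = min(3/2, (9/4)ε). Then 0 < |z + 3| < δ gives both |z + 3| < 3/2 and |z + 3| < (9/4)ε, so |2/z + 2/3| < ε.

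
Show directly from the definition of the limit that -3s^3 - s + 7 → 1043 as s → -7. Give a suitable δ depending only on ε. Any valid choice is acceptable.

δ = min(1, ε/508)

Let ε > 0 be given. We want δ > 0 such that 0 < |s + 7| < δ implies |(-3s^3 - s + 7) − 1043| < ε.
(-3s^3 - s + 7) − 1043 = -3s^3 - s - 1036 = (s + 7)(-3s^2 + 21s - 148).
So |(-3s^3 - s + 7) − 1043| = |s + 7|·|-3s^2 + 21s - 148|.
Require δ ≤ 1. Then |s + 7| < 1 gives |s| < 8, and by the triangle inequality |-3s^2 + 21s - 148| ≤ 3·8^2 + 21·8 + 148 = 508.
Hence |(-3s^3 - s + 7) − 1043| ≤ 508|s + 7| < ε provided |s + 7| < ε/508.
Take δ = min(1, ε/508). Then 0 < |s + 7| < δ gives both |s + 7| < 1 and |s + 7| < ε/508, so |(-3s^3 - s + 7) − 1043| < ε.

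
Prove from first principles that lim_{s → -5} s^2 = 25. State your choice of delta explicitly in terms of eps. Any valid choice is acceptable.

Let eps > 0. We seek delta > 0 with 0 < |s + 5| < delta ⇒ |s^2 − 25| < eps.
Factor: s^2 − 25 = (s + 5)(s - 5), so |s^2 − 25| = |s + 5|·|s - 5|.
Impose delta ≤ 1 so that |s| < 6; then |s - 5| ≤ 11.
Hence |s^2 − 25| ≤ 11|s + 5|, which is < eps once |s + 5| < eps/11.
Take delta = min(1, eps/11). If 0 < |s + 5| < delta then both bounds hold and |s^2 − 25| ≤ 11|s + 5| < 11·(eps/11) = eps.

delta = min(1, eps/11)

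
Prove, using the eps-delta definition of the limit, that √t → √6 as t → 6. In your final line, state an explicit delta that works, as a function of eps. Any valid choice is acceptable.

Let eps > 0. We want delta > 0 such that 0 < |t − 6| < delta implies |√t − √6| < eps.
Rationalise: √t − √6 = (t − 6)/(√t + √6), so |√t − √6| = |t − 6|/(√t + √6).
Restrict delta ≤ 6 so that |t − 6| < 6 forces t > 0, and then √t + √6 > √6.
Hence |√t − √6| < |t − 6|/√6, which is < eps once |t − 6| < √6·eps.
Take delta = min(6, √6·eps). If 0 < |t − 6| < delta then t > 0 and |√t − √6| < |t − 6|/√6 < eps.

delta = min(6, √6·eps)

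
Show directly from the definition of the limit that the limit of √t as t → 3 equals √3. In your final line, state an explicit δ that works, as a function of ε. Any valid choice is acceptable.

Suppose ε > 0. We want δ > 0 such that 0 < |t − 3| < δ implies |√t − √3| < ε.
Rationalise: √t − √3 = (t − 3)/(√t + √3), so |√t − √3| = |t − 3|/(√t + √3).
Restrict δ ≤ 3 so that |t − 3| < 3 forces t > 0, and then √t + √3 > √3.
Hence |√t − √3| < |t − 3|/√3, which is < ε once |t − 3| < √3·ε.
Take δ = min(3, √3·ε). If 0 < |t − 3| < δ then t > 0 and |√t − √3| < |t − 3|/√3 < ε.

δ = min(3, √3·ε)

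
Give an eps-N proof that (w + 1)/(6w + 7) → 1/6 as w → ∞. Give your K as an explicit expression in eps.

K = (1/36)/eps

Let eps > 0 be given. We seek K > 0 such that w > K implies |(w + 1)/(6w + 7) − (1/6)| < eps.
(w + 1)/(6w + 7) − (1/6) = (6(w + 1) − (6w + 7)) / (6(6w + 7)) = -1/(6(6w + 7)).
For w > 0 we have 6w + 7 > 6w, so |(w + 1)/(6w + 7) − (1/6)| = 1/(6(6w + 7)) < 1/(6·6w) = (1/36)/w.
Thus |(w + 1)/(6w + 7) − (1/6)| < eps whenever w > (1/36)/eps.
Take K = (1/36)/eps. If w > K then |(w + 1)/(6w + 7) − (1/6)| < (1/36)/w < eps.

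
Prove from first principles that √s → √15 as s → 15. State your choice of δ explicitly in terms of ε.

Fix ε > 0. We want δ > 0 such that 0 < |s − 15| < δ implies |√s − √15| < ε.
Rationalise: √s − √15 = (s − 15)/(√s + √15), so |√s − √15| = |s − 15|/(√s + √15).
Restrict δ ≤ 15 so that |s − 15| < 15 forces s > 0, and then √s + √15 > √15.
Hence |√s − √15| < |s − 15|/√15, which is < ε once |s − 15| < √15·ε.
Take δ = min(15, √15·ε). If 0 < |s − 15| < δ then s > 0 and |√s − √15| < |s − 15|/√15 < ε.

δ = min(15, √15·ε)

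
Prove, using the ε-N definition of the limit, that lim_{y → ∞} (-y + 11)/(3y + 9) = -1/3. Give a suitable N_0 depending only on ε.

Let ε > 0 be given. We seek N_0 > 0 such that y > N_0 implies |(-y + 11)/(3y + 9) + 1/3| < ε.
(-y + 11)/(3y + 9) + 1/3 = (3(-y + 11) − (-1)(3y + 9)) / (3(3y + 9)) = 42/(3(3y + 9)).
For y > 0 we have 3y + 9 > 3y, so |(-y + 11)/(3y + 9) + 1/3| = 42/(3(3y + 9)) < 42/(3·3y) = (14/3)/y.
Thus |(-y + 11)/(3y + 9) + 1/3| < ε whenever y > (14/3)/ε.
Take N_0 = (14/3)/ε. If y > N_0 then |(-y + 11)/(3y + 9) + 1/3| < (14/3)/y < ε.

N_0 = (14/3)/ε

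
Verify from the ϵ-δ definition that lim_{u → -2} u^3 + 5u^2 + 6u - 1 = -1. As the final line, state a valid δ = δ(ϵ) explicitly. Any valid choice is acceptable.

Suppose ϵ > 0. We want δ > 0 such that 0 < |u + 2| < δ implies |(u^3 + 5u^2 + 6u - 1) + 1| < ϵ.
(u^3 + 5u^2 + 6u - 1) + 1 = u^3 + 5u^2 + 6u = (u + 2)(u^2 + 3u).
So |(u^3 + 5u^2 + 6u - 1) + 1| = |u + 2|·|u^2 + 3u|.
Require δ ≤ 2. Then |u + 2| < 2 gives |u| < 4, and by the triangle inequality |u^2 + 3u| ≤ 4^2 + 3·4 = 28.
Hence |(u^3 + 5u^2 + 6u - 1) + 1| ≤ 28|u + 2| < ϵ provided |u + 2| < ϵ/28.
Choosing δ = min(2, ϵ/28) ensures both conditions, hence |(u^3 + 5u^2 + 6u - 1) + 1| < ϵ.

δ = min(2, ϵ/28)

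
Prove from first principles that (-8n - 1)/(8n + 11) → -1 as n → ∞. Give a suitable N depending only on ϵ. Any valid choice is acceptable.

Let ϵ > 0. For n ≥ 1, |(-8n - 1)/(8n + 11) + 1| = |80|/(8(8n + 11)) = 80/(8(8n + 11)).
Since 8n + 11 ≥ 8n for n ≥ 1, this is ≤ 80/(8·8n) = (5/4)/n.
So |(-8n - 1)/(8n + 11) + 1| < ϵ whenever n > (5/4)/ϵ.
Take N = (5/4)/ϵ. If n > N then |(-8n - 1)/(8n + 11) + 1| ≤ (5/4)/n < ϵ.

N = (5/4)/ϵ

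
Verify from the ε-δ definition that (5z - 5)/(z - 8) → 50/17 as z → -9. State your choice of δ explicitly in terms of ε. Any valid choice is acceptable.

δ = min(17/2, (289/70)ε)

Fix ε > 0. We want δ > 0 with 0 < |z + 9| < δ ⇒ |(5z - 5)/(z - 8) − (50/17)| < ε.
Combining over a common denominator, (5z - 5)/(z - 8) − (50/17) = [(5z - 5)·(-17) − (-50)·(z - 8)] / [(-17)·(z - 8)] = -35(z + 9) / ((-17)(z - 8)).
So |(5z - 5)/(z - 8) − (50/17)| = 35|z + 9| / (17·|z − 8|).
Require δ ≤ 17/2, so |z − 8| ≥ |-17| − |z + 9| > 17 − 17/2 = 17/2.
Hence |(5z - 5)/(z - 8) − (50/17)| < 35|z + 9|/(17·(17/2)) = (70/289)|z + 9|, which is < ε once |z + 9| < (289/70)ε.
Take δ = min(17/2, (289/70)ε). Then 0 < |z + 9| < δ forces both bounds, so |(5z - 5)/(z - 8) − (50/17)| < ε.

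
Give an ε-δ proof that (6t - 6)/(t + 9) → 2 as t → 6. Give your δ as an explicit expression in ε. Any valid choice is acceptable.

Fix ε > 0. We want δ > 0 with 0 < |t − 6| < δ ⇒ |(6t - 6)/(t + 9) − 2| < ε.
Combining over a common denominator, (6t - 6)/(t + 9) − 2 = [(6t - 6)·15 − 30·(t + 9)] / [15·(t + 9)] = 60(t − 6) / (15(t + 9)).
So |(6t - 6)/(t + 9) − 2| = 60|t − 6| / (15·|t + 9|).
Restrict δ ≤ 15/2. Then |t − 6| < 15/2 gives |t + 9| = |(t − 6) + 15| ≥ 15 − 15/2 = 15/2.
Hence |(6t - 6)/(t + 9) − 2| < 60|t − 6|/(15·(15/2)) = (8/15)|t − 6|, which is < ε once |t − 6| < (15/8)ε.
Take δ = min(15/2, (15/8)ε). Then 0 < |t − 6| < δ forces both bounds, so |(6t - 6)/(t + 9) − 2| < ε.

δ = min(15/2, (15/8)ε)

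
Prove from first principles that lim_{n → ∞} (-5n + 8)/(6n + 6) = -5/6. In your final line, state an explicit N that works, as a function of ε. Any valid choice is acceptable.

Let ε > 0. For n ≥ 1, |(-5n + 8)/(6n + 6) + 5/6| = |78|/(6(6n + 6)) = 78/(6(6n + 6)).
Since 6n + 6 ≥ 6n for n ≥ 1, this is ≤ 78/(6·6n) = (13/6)/n.
So |(-5n + 8)/(6n + 6) + 5/6| < ε whenever n > (13/6)/ε.
Take N = (13/6)/ε. If n > N then |(-5n + 8)/(6n + 6) + 5/6| ≤ (13/6)/n < ε.

N = (13/6)/ε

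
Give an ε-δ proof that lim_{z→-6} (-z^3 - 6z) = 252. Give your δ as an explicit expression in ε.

Let ε > 0. We want δ > 0 such that 0 < |z + 6| < δ implies |(-z^3 - 6z) − 252| < ε.
(-z^3 - 6z) − 252 = -z^3 - 6z - 252 = (z + 6)(-z^2 + 6z - 42).
So |(-z^3 - 6z) − 252| = |z + 6|·|-z^2 + 6z - 42|.
Assume first that |z + 6| < 1, so |z| < 7. Then |-z^2 + 6z - 42| ≤ 7^2 + 6·7 + 42 = 133.
Hence |(-z^3 - 6z) − 252| ≤ 133|z + 6| < ε provided |z + 6| < ε/133.
Choosing δ = min(1, ε/133) ensures both conditions, hence |(-z^3 - 6z) − 252| < ε.

δ = min(1, ε/133)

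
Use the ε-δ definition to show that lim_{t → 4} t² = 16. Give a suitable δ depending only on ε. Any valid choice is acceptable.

δ = min(1, ε/9)

Fix ε > 0. We seek δ > 0 with 0 < |t − 4| < δ ⇒ |t² − 16| < ε.
Factor: t² − 16 = (t − 4)(t + 4), so |t² − 16| = |t − 4|·|t + 4|.
Restrict δ ≤ 1. Then |t − 4| < 1 gives |t| < 5, so by the triangle inequality |t + 4| ≤ 5 + 4 = 9.
Hence |t² − 16| ≤ 9|t − 4|, which is < ε once |t − 4| < ε/9.
Take δ = min(1, ε/9). If 0 < |t − 4| < δ then both bounds hold and |t² − 16| ≤ 9|t − 4| < 9·(ε/9) = ε.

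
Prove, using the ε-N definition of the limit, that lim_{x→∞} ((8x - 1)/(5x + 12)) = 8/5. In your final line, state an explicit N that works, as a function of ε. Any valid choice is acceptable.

Suppose ε > 0. We seek N > 0 such that x > N implies |(8x - 1)/(5x + 12) − (8/5)| < ε.
(8x - 1)/(5x + 12) − (8/5) = (5(8x - 1) − 8(5x + 12)) / (5(5x + 12)) = -101/(5(5x + 12)).
For x > 0 we have 5x + 12 > 5x, so |(8x - 1)/(5x + 12) − (8/5)| = 101/(5(5x + 12)) < 101/(5·5x) = (101/25)/x.
Thus |(8x - 1)/(5x + 12) − (8/5)| < ε whenever x > (101/25)/ε.
Take N = (101/25)/ε. If x > N then |(8x - 1)/(5x + 12) − (8/5)| < (101/25)/x < ε.

N = (101/25)/ε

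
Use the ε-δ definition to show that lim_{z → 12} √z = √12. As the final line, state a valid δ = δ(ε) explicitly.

Suppose ε > 0. We want δ > 0 such that 0 < |z − 12| < δ implies |√z − √12| < ε.
Rationalise: √z − √12 = (z − 12)/(√z + √12), so |√z − √12| = |z − 12|/(√z + √12).
Restrict δ ≤ 12 so that |z − 12| < 12 forces z > 0, and then √z + √12 > √12.
Hence |√z − √12| < |z − 12|/√12, which is < ε once |z − 12| < √12·ε.
Take δ = min(12, √12·ε). If 0 < |z − 12| < δ then z > 0 and |√z − √12| < |z − 12|/√12 < ε.

δ = min(12, √12·ε)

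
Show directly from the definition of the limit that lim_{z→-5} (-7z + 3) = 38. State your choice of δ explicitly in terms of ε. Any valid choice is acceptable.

Suppose ε > 0. We need δ > 0 so that 0 < |z + 5| < δ implies |(-7z + 3) − 38| < ε.
Since (-7z + 3) − 38 = -7(z + 5), we have |(-7z + 3) − 38| = 7|z + 5|.
Thus it suffices that |z + 5| < ε/7.
Take δ = ε/7. If 0 < |z + 5| < δ then |(-7z + 3) − 38| = 7|z + 5| < 7·(ε/7) = ε.

δ = ε/7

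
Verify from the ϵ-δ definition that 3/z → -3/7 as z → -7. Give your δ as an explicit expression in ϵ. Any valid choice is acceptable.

δ = min(7/2, (49/6)ϵ)

Let ϵ > 0 be given. We seek δ > 0 such that 0 < |z + 7| < δ implies |3/z + 3/7| < ϵ.
|3/z + 3/7| = 3·|-7 − z|/(7·|z|) = 3|z + 7|/(7|z|).
Restrict δ ≤ 7/2. Then |z + 7| < 7/2 gives |z| > 7/2, so 7|z| > 49/2.
Then |3/z + 3/7| < 3|z + 7|/(49/2), which is < ϵ when |z + 7| < (49/6)ϵ.
Take δ = min(7/2, (49/6)ϵ). Then 0 < |z + 7| < δ gives both |z + 7| < 7/2 and |z + 7| < (49/6)ϵ, so |3/z + 3/7| < ϵ.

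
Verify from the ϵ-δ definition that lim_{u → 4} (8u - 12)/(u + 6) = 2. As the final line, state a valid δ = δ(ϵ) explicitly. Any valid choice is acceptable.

Fix ϵ > 0. We want δ > 0 with 0 < |u − 4| < δ ⇒ |(8u - 12)/(u + 6) − 2| < ϵ.
Combining over a common denominator, (8u - 12)/(u + 6) − 2 = [(8u - 12)·10 − 20·(u + 6)] / [10·(u + 6)] = 60(u − 4) / (10(u + 6)).
So |(8u - 12)/(u + 6) − 2| = 60|u − 4| / (10·|u + 6|).
Restrict δ ≤ 5. Then |u − 4| < 5 gives |u + 6| = |(u − 4) + 10| ≥ 10 − 5 = 5.
Hence |(8u - 12)/(u + 6) − 2| < 60|u − 4|/(10·5) = (6/5)|u − 4|, which is < ϵ once |u − 4| < (5/6)ϵ.
Take δ = min(5, (5/6)ϵ). Then 0 < |u − 4| < δ forces both bounds, so |(8u - 12)/(u + 6) − 2| < ϵ.

δ = min(5, (5/6)ϵ)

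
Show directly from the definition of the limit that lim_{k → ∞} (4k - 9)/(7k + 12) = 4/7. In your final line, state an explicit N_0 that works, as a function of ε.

N_0 = (111/49)/ε

Fix ε > 0. For k ≥ 1, |(4k - 9)/(7k + 12) − (4/7)| = |-111|/(7(7k + 12)) = 111/(7(7k + 12)).
Since 7k + 12 ≥ 7k for k ≥ 1, this is ≤ 111/(7·7k) = (111/49)/k.
So |(4k - 9)/(7k + 12) − (4/7)| < ε whenever k > (111/49)/ε.
Take N_0 = (111/49)/ε. If k > N_0 then |(4k - 9)/(7k + 12) − (4/7)| ≤ (111/49)/k < ε.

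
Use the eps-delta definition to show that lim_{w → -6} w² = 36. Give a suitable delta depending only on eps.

delta = min(2, eps/14)

Let eps > 0 be given. We seek delta > 0 with 0 < |w + 6| < delta ⇒ |w² − 36| < eps.
Factor: w² − 36 = (w + 6)(w - 6), so |w² − 36| = |w + 6|·|w - 6|.
Impose delta ≤ 2 so that |w| < 8; then |w - 6| ≤ 14.
Hence |w² − 36| ≤ 14|w + 6|, which is < eps once |w + 6| < eps/14.
Take delta = min(2, eps/14). If 0 < |w + 6| < delta then both bounds hold and |w² − 36| ≤ 14|w + 6| < 14·(eps/14) = eps.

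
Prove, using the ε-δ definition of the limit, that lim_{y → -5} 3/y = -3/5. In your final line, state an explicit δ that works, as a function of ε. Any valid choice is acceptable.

δ = min(5/2, (25/6)ε)

Let ε > 0. We seek δ > 0 such that 0 < |y + 5| < δ implies |3/y + 3/5| < ε.
|3/y + 3/5| = 3·|-5 − y|/(5·|y|) = 3|y + 5|/(5|y|).
Require δ ≤ 5/2 so that |y| > 5 − 5/2 = 5/2, hence 5|y| > 25/2.
Then |3/y + 3/5| < 3|y + 5|/(25/2), which is < ε when |y + 5| < (25/6)ε.
Take δ = min(5/2, (25/6)ε). Then 0 < |y + 5| < δ gives both |y + 5| < 5/2 and |y + 5| < (25/6)ε, so |3/y + 3/5| < ε.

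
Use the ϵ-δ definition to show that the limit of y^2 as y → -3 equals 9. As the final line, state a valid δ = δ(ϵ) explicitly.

Fix ϵ > 0. We seek δ > 0 with 0 < |y + 3| < δ ⇒ |y^2 − 9| < ϵ.
Factor: y^2 − 9 = (y + 3)(y - 3), so |y^2 − 9| = |y + 3|·|y - 3|.
Restrict δ ≤ 1. Then |y + 3| < 1 gives |y| < 4, so by the triangle inequality |y - 3| ≤ 4 + 3 = 7.
Hence |y^2 − 9| ≤ 7|y + 3|, which is < ϵ once |y + 3| < ϵ/7.
Take δ = min(1, ϵ/7). If 0 < |y + 3| < δ then both bounds hold and |y^2 − 9| ≤ 7|y + 3| < 7·(ϵ/7) = ϵ.

δ = min(1, ϵ/7)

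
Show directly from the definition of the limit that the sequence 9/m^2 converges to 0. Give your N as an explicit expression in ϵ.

Let ϵ > 0. For m ≥ 1, |9/m^2 − 0| = 9/m^2.
9/m^2 < ϵ ⇔ m^2 > 9/ϵ ⇔ m > (9/ϵ)^{1/2}.
Take N = (9/ϵ)^{1/2}. Then m > N implies 9/m^2 < ϵ.

N = (9/ϵ)^{1/2}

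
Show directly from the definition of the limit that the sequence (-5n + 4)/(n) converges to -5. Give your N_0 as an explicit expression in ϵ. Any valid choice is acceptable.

Fix ϵ > 0. For n ≥ 1, |(-5n + 4)/(n) + 5| = |4|/((n)) = 4/((n)).
Since n ≥ n for n ≥ 1, this is ≤ 4/(n) = 4/n.
So |(-5n + 4)/(n) + 5| < ϵ whenever n > 4/ϵ.
Take N_0 = 4/ϵ. If n > N_0 then |(-5n + 4)/(n) + 5| ≤ 4/n < ϵ.

N_0 = 4/ϵ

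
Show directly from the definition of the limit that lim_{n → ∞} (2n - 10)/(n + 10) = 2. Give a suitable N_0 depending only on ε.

Let ε > 0 be given. For n ≥ 1, |(2n - 10)/(n + 10) − 2| = |-30|/((n + 10)) = 30/((n + 10)).
Since n + 10 ≥ n for n ≥ 1, this is ≤ 30/(n) = 30/n.
So |(2n - 10)/(n + 10) − 2| < ε whenever n > 30/ε.
Take N_0 = 30/ε. If n > N_0 then |(2n - 10)/(n + 10) − 2| ≤ 30/n < ε.

N_0 = 30/ε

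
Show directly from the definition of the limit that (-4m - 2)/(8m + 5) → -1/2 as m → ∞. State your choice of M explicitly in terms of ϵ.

M = (1/16)/ϵ

Let ϵ > 0 be given. For m ≥ 1, |(-4m - 2)/(8m + 5) + 1/2| = |4|/(8(8m + 5)) = 4/(8(8m + 5)).
Since 8m + 5 ≥ 8m for m ≥ 1, this is ≤ 4/(8·8m) = (1/16)/m.
So |(-4m - 2)/(8m + 5) + 1/2| < ϵ whenever m > (1/16)/ϵ.
Take M = (1/16)/ϵ. If m > M then |(-4m - 2)/(8m + 5) + 1/2| ≤ (1/16)/m < ϵ.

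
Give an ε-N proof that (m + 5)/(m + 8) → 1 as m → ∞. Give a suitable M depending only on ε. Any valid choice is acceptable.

M = 3/ε

Suppose ε > 0. For m ≥ 1, |(m + 5)/(m + 8) − 1| = |-3|/((m + 8)) = 3/((m + 8)).
Since m + 8 ≥ m for m ≥ 1, this is ≤ 3/(m) = 3/m.
So |(m + 5)/(m + 8) − 1| < ε whenever m > 3/ε.
Take M = 3/ε. If m > M then |(m + 5)/(m + 8) − 1| ≤ 3/m < ε.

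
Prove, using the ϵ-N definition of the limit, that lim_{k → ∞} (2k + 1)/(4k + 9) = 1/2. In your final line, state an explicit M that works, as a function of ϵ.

Let ϵ > 0. For k ≥ 1, |(2k + 1)/(4k + 9) − (1/2)| = |-14|/(4(4k + 9)) = 14/(4(4k + 9)).
Since 4k + 9 ≥ 4k for k ≥ 1, this is ≤ 14/(4·4k) = (7/8)/k.
So |(2k + 1)/(4k + 9) − (1/2)| < ϵ whenever k > (7/8)/ϵ.
Take M = (7/8)/ϵ. If k > M then |(2k + 1)/(4k + 9) − (1/2)| ≤ (7/8)/k < ϵ.

M = (7/8)/ϵ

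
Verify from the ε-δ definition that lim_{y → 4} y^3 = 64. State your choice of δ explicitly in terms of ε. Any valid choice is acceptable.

Let ε > 0 be given. We seek δ > 0 with 0 < |y − 4| < δ ⇒ |y^3 − 64| < ε.
Factor: y^3 − 64 = (y − 4)(y^2 + 4y + 16), so |y^3 − 64| = |y − 4|·|y^2 + 4y + 16|.
Restrict δ ≤ 1. Then |y − 4| < 1 gives |y| < 5, so by the triangle inequality |y^2 + 4y + 16| ≤ 5^2 + 4·5 + 16 = 61.
Hence |y^3 − 64| ≤ 61|y − 4|, which is < ε once |y − 4| < ε/61.
Take δ = min(1, ε/61). If 0 < |y − 4| < δ then both bounds hold and |y^3 − 64| ≤ 61|y − 4| < 61·(ε/61) = ε.

δ = min(1, ε/61)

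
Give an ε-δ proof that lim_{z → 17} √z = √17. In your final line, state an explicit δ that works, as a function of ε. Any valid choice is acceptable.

Let ε > 0. We want δ > 0 such that 0 < |z − 17| < δ implies |√z − √17| < ε.
Rationalise: √z − √17 = (z − 17)/(√z + √17), so |√z − √17| = |z − 17|/(√z + √17).
Restrict δ ≤ 17 so that |z − 17| < 17 forces z > 0, and then √z + √17 > √17.
Hence |√z − √17| < |z − 17|/√17, which is < ε once |z − 17| < √17·ε.
Take δ = min(17, √17·ε). If 0 < |z − 17| < δ then z > 0 and |√z − √17| < |z − 17|/√17 < ε.

δ = min(17, √17·ε)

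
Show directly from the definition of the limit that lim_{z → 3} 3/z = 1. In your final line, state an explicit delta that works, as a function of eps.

delta = min(3/2, (3/2)eps)

Fix eps > 0. We seek delta > 0 such that 0 < |z − 3| < delta implies |3/z − 1| < eps.
|3/z − 1| = 3·|3 − z|/(3·|z|) = 3|z − 3|/(3|z|).
Restrict delta ≤ 3/2. Then |z − 3| < 3/2 gives |z| > 3/2, so 3|z| > 9/2.
Then |3/z − 1| < 3|z − 3|/(9/2), which is < eps when |z − 3| < (3/2)eps.
Take delta = min(3/2, (3/2)eps). Then 0 < |z − 3| < delta gives both |z − 3| < 3/2 and |z − 3| < (3/2)eps, so |3/z − 1| < eps.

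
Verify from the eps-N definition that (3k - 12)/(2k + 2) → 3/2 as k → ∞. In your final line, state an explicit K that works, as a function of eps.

K = (15/2)/eps

Let eps > 0 be given. For k ≥ 1, |(3k - 12)/(2k + 2) − (3/2)| = |-30|/(2(2k + 2)) = 30/(2(2k + 2)).
Since 2k + 2 ≥ 2k for k ≥ 1, this is ≤ 30/(2·2k) = (15/2)/k.
So |(3k - 12)/(2k + 2) − (3/2)| < eps whenever k > (15/2)/eps.
Take K = (15/2)/eps. If k > K then |(3k - 12)/(2k + 2) − (3/2)| ≤ (15/2)/k < eps.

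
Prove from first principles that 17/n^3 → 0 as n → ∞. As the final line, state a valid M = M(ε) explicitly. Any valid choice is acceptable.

M = (17/ε)^{1/3}

Let ε > 0. For n ≥ 1, |17/n^3 − 0| = 17/n^3.
17/n^3 < ε ⇔ n^3 > 17/ε ⇔ n > (17/ε)^{1/3}.
Take M = (17/ε)^{1/3}. Then n > M implies 17/n^3 < ε.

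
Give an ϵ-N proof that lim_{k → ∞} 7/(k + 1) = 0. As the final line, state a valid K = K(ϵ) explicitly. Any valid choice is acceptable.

Fix ϵ > 0. For k ≥ 1, |7/(k + 1) − 0| = 7/(k + 1) ≤ 7/k.
We need 7/k < ϵ, i.e. k > 7/ϵ.
Take K = 7/ϵ. If k > K then |7/(k + 1)| ≤ 7/k < ϵ.

K = 7/ϵ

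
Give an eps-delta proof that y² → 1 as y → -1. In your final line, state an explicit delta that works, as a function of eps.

Let eps > 0. We seek delta > 0 with 0 < |y + 1| < delta ⇒ |y² − 1| < eps.
Factor: y² − 1 = (y + 1)(y - 1), so |y² − 1| = |y + 1|·|y - 1|.
Restrict delta ≤ 2. Then |y + 1| < 2 gives |y| < 3, so by the triangle inequality |y - 1| ≤ 3 + 1 = 4.
Hence |y² − 1| ≤ 4|y + 1|, which is < eps once |y + 1| < eps/4.
Take delta = min(2, eps/4). If 0 < |y + 1| < delta then both bounds hold and |y² − 1| ≤ 4|y + 1| < 4·(eps/4) = eps.

delta = min(2, eps/4)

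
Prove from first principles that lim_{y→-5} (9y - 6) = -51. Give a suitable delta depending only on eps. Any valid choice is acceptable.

delta = eps/9

Fix eps > 0. We need delta > 0 so that 0 < |y + 5| < delta implies |(9y - 6) + 51| < eps.
|(9y - 6) + 51| = |9y + 45| = 9|y + 5|.
Thus it suffices that |y + 5| < eps/9.
Choosing delta = eps/9 gives |(9y - 6) + 51| = 9|y + 5| < eps whenever |y + 5| < delta.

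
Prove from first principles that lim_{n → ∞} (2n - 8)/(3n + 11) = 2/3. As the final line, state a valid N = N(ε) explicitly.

Fix ε > 0. For n ≥ 1, |(2n - 8)/(3n + 11) − (2/3)| = |-46|/(3(3n + 11)) = 46/(3(3n + 11)).
Since 3n + 11 ≥ 3n for n ≥ 1, this is ≤ 46/(3·3n) = (46/9)/n.
So |(2n - 8)/(3n + 11) − (2/3)| < ε whenever n > (46/9)/ε.
Take N = (46/9)/ε. If n > N then |(2n - 8)/(3n + 11) − (2/3)| ≤ (46/9)/n < ε.

N = (46/9)/ε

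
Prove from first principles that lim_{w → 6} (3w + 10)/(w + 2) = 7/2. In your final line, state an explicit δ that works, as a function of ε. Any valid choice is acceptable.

Fix ε > 0. We want δ > 0 with 0 < |w − 6| < δ ⇒ |(3w + 10)/(w + 2) − (7/2)| < ε.
Combining over a common denominator, (3w + 10)/(w + 2) − (7/2) = [(3w + 10)·8 − 28·(w + 2)] / [8·(w + 2)] = -4(w − 6) / (8(w + 2)).
So |(3w + 10)/(w + 2) − (7/2)| = 4|w − 6| / (8·|w + 2|).
Restrict δ ≤ 4. Then |w − 6| < 4 gives |w + 2| = |(w − 6) + 8| ≥ 8 − 4 = 4.
Hence |(3w + 10)/(w + 2) − (7/2)| < 4|w − 6|/(8·4) = (1/8)|w − 6|, which is < ε once |w − 6| < 8ε.
Take δ = min(4, 8ε). Then 0 < |w − 6| < δ forces both bounds, so |(3w + 10)/(w + 2) − (7/2)| < ε.

δ = min(4, 8ε)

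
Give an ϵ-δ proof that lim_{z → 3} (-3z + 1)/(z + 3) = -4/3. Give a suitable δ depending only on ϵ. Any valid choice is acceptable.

Let ϵ > 0. We want δ > 0 with 0 < |z − 3| < δ ⇒ |(-3z + 1)/(z + 3) + 4/3| < ϵ.
Combining over a common denominator, (-3z + 1)/(z + 3) + 4/3 = [(-3z + 1)·6 − (-8)·(z + 3)] / [6·(z + 3)] = -10(z − 3) / (6(z + 3)).
So |(-3z + 1)/(z + 3) + 4/3| = 10|z − 3| / (6·|z + 3|).
Require δ ≤ 3, so |z + 3| ≥ |6| − |z − 3| > 6 − 3 = 3.
Hence |(-3z + 1)/(z + 3) + 4/3| < 10|z − 3|/(6·3) = (5/9)|z − 3|, which is < ϵ once |z − 3| < (9/5)ϵ.
Take δ = min(3, (9/5)ϵ). Then 0 < |z − 3| < δ forces both bounds, so |(-3z + 1)/(z + 3) + 4/3| < ϵ.

δ = min(3, (9/5)ϵ)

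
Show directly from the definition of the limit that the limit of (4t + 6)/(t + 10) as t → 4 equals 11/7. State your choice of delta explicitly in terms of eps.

Let eps > 0. We want delta > 0 with 0 < |t − 4| < delta ⇒ |(4t + 6)/(t + 10) − (11/7)| < eps.
Combining over a common denominator, (4t + 6)/(t + 10) − (11/7) = [(4t + 6)·14 − 22·(t + 10)] / [14·(t + 10)] = 34(t − 4) / (14(t + 10)).
So |(4t + 6)/(t + 10) − (11/7)| = 34|t − 4| / (14·|t + 10|).
Restrict delta ≤ 7. Then |t − 4| < 7 gives |t + 10| = |(t − 4) + 14| ≥ 14 − 7 = 7.
Hence |(4t + 6)/(t + 10) − (11/7)| < 34|t − 4|/(14·7) = (17/49)|t − 4|, which is < eps once |t − 4| < (49/17)eps.
Take delta = min(7, (49/17)eps). Then 0 < |t − 4| < delta forces both bounds, so |(4t + 6)/(t + 10) − (11/7)| < eps.

delta = min(7, (49/17)eps)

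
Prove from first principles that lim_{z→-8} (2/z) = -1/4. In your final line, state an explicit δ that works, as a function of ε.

Fix ε > 0. We seek δ > 0 such that 0 < |z + 8| < δ implies |2/z + 1/4| < ε.
|2/z + 1/4| = 2·|-8 − z|/(8·|z|) = 2|z + 8|/(8|z|).
Restrict δ ≤ 4. Then |z + 8| < 4 gives |z| > 4, so 8|z| > 32.
Then |2/z + 1/4| < 2|z + 8|/32, which is < ε when |z + 8| < 16ε.
Take δ = min(4, 16ε). Then 0 < |z + 8| < δ gives both |z + 8| < 4 and |z + 8| < 16ε, so |2/z + 1/4| < ε.

δ = min(4, 16ε)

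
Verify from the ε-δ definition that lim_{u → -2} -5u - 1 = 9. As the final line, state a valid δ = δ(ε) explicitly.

δ = ε/5

Fix ε > 0. We need δ > 0 so that 0 < |u + 2| < δ implies |(-5u - 1) − 9| < ε.
|(-5u - 1) − 9| = |-5u - 10| = 5|u + 2|.
Thus it suffices that |u + 2| < ε/5.
Choosing δ = ε/5 gives |(-5u - 1) − 9| = 5|u + 2| < ε whenever |u + 2| < δ.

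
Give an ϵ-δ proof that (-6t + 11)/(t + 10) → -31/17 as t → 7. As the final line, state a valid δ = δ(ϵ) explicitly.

Let ϵ > 0 be given. We want δ > 0 with 0 < |t − 7| < δ ⇒ |(-6t + 11)/(t + 10) + 31/17| < ϵ.
Combining over a common denominator, (-6t + 11)/(t + 10) + 31/17 = [(-6t + 11)·17 − (-31)·(t + 10)] / [17·(t + 10)] = -71(t − 7) / (17(t + 10)).
So |(-6t + 11)/(t + 10) + 31/17| = 71|t − 7| / (17·|t + 10|).
Restrict δ ≤ 17/2. Then |t − 7| < 17/2 gives |t + 10| = |(t − 7) + 17| ≥ 17 − 17/2 = 17/2.
Hence |(-6t + 11)/(t + 10) + 31/17| < 71|t − 7|/(17·(17/2)) = (142/289)|t − 7|, which is < ϵ once |t − 7| < (289/142)ϵ.
Take δ = min(17/2, (289/142)ϵ). Then 0 < |t − 7| < δ forces both bounds, so |(-6t + 11)/(t + 10) + 31/17| < ϵ.

δ = min(17/2, (289/142)ϵ)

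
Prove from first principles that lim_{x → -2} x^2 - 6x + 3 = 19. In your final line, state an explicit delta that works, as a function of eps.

delta = min(2, eps/12)

Let eps > 0. We want delta > 0 such that 0 < |x + 2| < delta implies |(x^2 - 6x + 3) − 19| < eps.
(x^2 - 6x + 3) − 19 = x^2 - 6x - 16 = (x + 2)(x - 8).
So |(x^2 - 6x + 3) − 19| = |x + 2|·|x - 8|.
Assume first that |x + 2| < 2, so |x| < 4. Then |x - 8| ≤ 4 + 8 = 12.
Hence |(x^2 - 6x + 3) − 19| ≤ 12|x + 2| < eps provided |x + 2| < eps/12.
Take delta = min(2, eps/12). Then 0 < |x + 2| < delta gives both |x + 2| < 2 and |x + 2| < eps/12, so |(x^2 - 6x + 3) − 19| < eps.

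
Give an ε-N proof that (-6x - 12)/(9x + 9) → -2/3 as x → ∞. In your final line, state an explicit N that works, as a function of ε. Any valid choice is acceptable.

Suppose ε > 0. We seek N > 0 such that x > N implies |(-6x - 12)/(9x + 9) + 2/3| < ε.
(-6x - 12)/(9x + 9) + 2/3 = (9(-6x - 12) − (-6)(9x + 9)) / (9(9x + 9)) = -54/(9(9x + 9)).
For x > 0 we have 9x + 9 > 9x, so |(-6x - 12)/(9x + 9) + 2/3| = 54/(9(9x + 9)) < 54/(9·9x) = (2/3)/x.
Thus |(-6x - 12)/(9x + 9) + 2/3| < ε whenever x > (2/3)/ε.
Take N = (2/3)/ε. If x > N then |(-6x - 12)/(9x + 9) + 2/3| < (2/3)/x < ε.

N = (2/3)/ε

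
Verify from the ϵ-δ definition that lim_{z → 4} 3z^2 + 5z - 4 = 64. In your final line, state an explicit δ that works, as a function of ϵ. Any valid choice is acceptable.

δ = min(1, ϵ/32)

Let ϵ > 0. We want δ > 0 such that 0 < |z − 4| < δ implies |(3z^2 + 5z - 4) − 64| < ϵ.
(3z^2 + 5z - 4) − 64 = 3z^2 + 5z - 68 = (z − 4)(3z + 17).
So |(3z^2 + 5z - 4) − 64| = |z − 4|·|3z + 17|.
Assume first that |z − 4| < 1, so |z| < 5. Then |3z + 17| ≤ 3·5 + 17 = 32.
Hence |(3z^2 + 5z - 4) − 64| ≤ 32|z − 4| < ϵ provided |z − 4| < ϵ/32.
Choosing δ = min(1, ϵ/32) ensures both conditions, hence |(3z^2 + 5z - 4) − 64| < ϵ.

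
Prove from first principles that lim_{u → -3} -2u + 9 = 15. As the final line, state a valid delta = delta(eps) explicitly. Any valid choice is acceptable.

delta = eps/2

Let eps > 0. We need delta > 0 so that 0 < |u + 3| < delta implies |(-2u + 9) − 15| < eps.
|(-2u + 9) − 15| = |-2u - 6| = 2|u + 3|.
So 2|u + 3| < eps exactly when |u + 3| < eps/2.
Take delta = eps/2. If 0 < |u + 3| < delta then |(-2u + 9) − 15| = 2|u + 3| < 2·(eps/2) = eps.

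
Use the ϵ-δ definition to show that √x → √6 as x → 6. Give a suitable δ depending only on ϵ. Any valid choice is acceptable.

Let ϵ > 0. We want δ > 0 such that 0 < |x − 6| < δ implies |√x − √6| < ϵ.
Rationalise: √x − √6 = (x − 6)/(√x + √6), so |√x − √6| = |x − 6|/(√x + √6).
Restrict δ ≤ 6 so that |x − 6| < 6 forces x > 0, and then √x + √6 > √6.
Hence |√x − √6| < |x − 6|/√6, which is < ϵ once |x − 6| < √6·ϵ.
Take δ = min(6, √6·ϵ). If 0 < |x − 6| < δ then x > 0 and |√x − √6| < |x − 6|/√6 < ϵ.

δ = min(6, √6·ϵ)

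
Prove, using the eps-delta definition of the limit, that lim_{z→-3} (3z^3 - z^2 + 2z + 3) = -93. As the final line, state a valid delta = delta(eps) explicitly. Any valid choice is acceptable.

delta = min(2, eps/157)

Let eps > 0 be given. We want delta > 0 such that 0 < |z + 3| < delta implies |(3z^3 - z^2 + 2z + 3) + 93| < eps.
(3z^3 - z^2 + 2z + 3) + 93 = 3z^3 - z^2 + 2z + 96 = (z + 3)(3z^2 - 10z + 32).
So |(3z^3 - z^2 + 2z + 3) + 93| = |z + 3|·|3z^2 - 10z + 32|.
Assume first that |z + 3| < 2, so |z| < 5. Then |3z^2 - 10z + 32| ≤ 3·5^2 + 10·5 + 32 = 157.
Hence |(3z^3 - z^2 + 2z + 3) + 93| ≤ 157|z + 3| < eps provided |z + 3| < eps/157.
Take delta = min(2, eps/157). Then 0 < |z + 3| < delta gives both |z + 3| < 2 and |z + 3| < eps/157, so |(3z^3 - z^2 + 2z + 3) + 93| < eps.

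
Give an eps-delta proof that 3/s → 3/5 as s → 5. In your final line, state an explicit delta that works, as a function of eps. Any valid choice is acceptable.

delta = min(5/2, (25/6)eps)

Let eps > 0. We seek delta > 0 such that 0 < |s − 5| < delta implies |3/s − (3/5)| < eps.
|3/s − (3/5)| = 3·|5 − s|/(5·|s|) = 3|s − 5|/(5|s|).
Restrict delta ≤ 5/2. Then |s − 5| < 5/2 gives |s| > 5/2, so 5|s| > 25/2.
Then |3/s − (3/5)| < 3|s − 5|/(25/2), which is < eps when |s − 5| < (25/6)eps.
Take delta = min(5/2, (25/6)eps). Then 0 < |s − 5| < delta gives both |s − 5| < 5/2 and |s − 5| < (25/6)eps, so |3/s − (3/5)| < eps.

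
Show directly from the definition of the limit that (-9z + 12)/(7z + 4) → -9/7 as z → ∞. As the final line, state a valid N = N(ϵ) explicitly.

N = (120/49)/ϵ

Suppose ϵ > 0. We seek N > 0 such that z > N implies |(-9z + 12)/(7z + 4) + 9/7| < ϵ.
(-9z + 12)/(7z + 4) + 9/7 = (7(-9z + 12) − (-9)(7z + 4)) / (7(7z + 4)) = 120/(7(7z + 4)).
For z > 0 we have 7z + 4 > 7z, so |(-9z + 12)/(7z + 4) + 9/7| = 120/(7(7z + 4)) < 120/(7·7z) = (120/49)/z.
Thus |(-9z + 12)/(7z + 4) + 9/7| < ϵ whenever z > (120/49)/ϵ.
Take N = (120/49)/ϵ. If z > N then |(-9z + 12)/(7z + 4) + 9/7| < (120/49)/z < ϵ.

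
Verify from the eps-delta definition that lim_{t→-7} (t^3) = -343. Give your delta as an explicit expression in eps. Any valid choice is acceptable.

Fix eps > 0. We seek delta > 0 with 0 < |t + 7| < delta ⇒ |t^3 + 343| < eps.
Factor: t^3 + 343 = (t + 7)(t^2 - 7t + 49), so |t^3 + 343| = |t + 7|·|t^2 - 7t + 49|.
Restrict delta ≤ 2. Then |t + 7| < 2 gives |t| < 9, so by the triangle inequality |t^2 - 7t + 49| ≤ 9^2 + 7·9 + 49 = 193.
Hence |t^3 + 343| ≤ 193|t + 7|, which is < eps once |t + 7| < eps/193.
Take delta = min(2, eps/193). If 0 < |t + 7| < delta then both bounds hold and |t^3 + 343| ≤ 193|t + 7| < 193·(eps/193) = eps.

delta = min(2, eps/193)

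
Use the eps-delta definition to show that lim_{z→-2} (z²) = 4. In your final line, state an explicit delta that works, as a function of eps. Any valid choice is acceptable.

delta = min(1, eps/5)

Suppose eps > 0. We seek delta > 0 with 0 < |z + 2| < delta ⇒ |z² − 4| < eps.
Factor: z² − 4 = (z + 2)(z - 2), so |z² − 4| = |z + 2|·|z - 2|.
Impose delta ≤ 1 so that |z| < 3; then |z - 2| ≤ 5.
Hence |z² − 4| ≤ 5|z + 2|, which is < eps once |z + 2| < eps/5.
Take delta = min(1, eps/5). If 0 < |z + 2| < delta then both bounds hold and |z² − 4| ≤ 5|z + 2| < 5·(eps/5) = eps.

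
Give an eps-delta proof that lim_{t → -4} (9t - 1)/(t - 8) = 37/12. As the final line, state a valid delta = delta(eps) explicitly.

delta = min(6, (72/71)eps)

Let eps > 0 be given. We want delta > 0 with 0 < |t + 4| < delta ⇒ |(9t - 1)/(t - 8) − (37/12)| < eps.
Combining over a common denominator, (9t - 1)/(t - 8) − (37/12) = [(9t - 1)·(-12) − (-37)·(t - 8)] / [(-12)·(t - 8)] = -71(t + 4) / ((-12)(t - 8)).
So |(9t - 1)/(t - 8) − (37/12)| = 71|t + 4| / (12·|t − 8|).
Require delta ≤ 6, so |t − 8| ≥ |-12| − |t + 4| > 12 − 6 = 6.
Hence |(9t - 1)/(t - 8) − (37/12)| < 71|t + 4|/(12·6) = (71/72)|t + 4|, which is < eps once |t + 4| < (72/71)eps.
Take delta = min(6, (72/71)eps). Then 0 < |t + 4| < delta forces both bounds, so |(9t - 1)/(t - 8) − (37/12)| < eps.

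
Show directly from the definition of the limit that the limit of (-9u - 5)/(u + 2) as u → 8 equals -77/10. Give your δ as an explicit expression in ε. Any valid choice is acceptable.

Fix ε > 0. We want δ > 0 with 0 < |u − 8| < δ ⇒ |(-9u - 5)/(u + 2) + 77/10| < ε.
Combining over a common denominator, (-9u - 5)/(u + 2) + 77/10 = [(-9u - 5)·10 − (-77)·(u + 2)] / [10·(u + 2)] = -13(u − 8) / (10(u + 2)).
So |(-9u - 5)/(u + 2) + 77/10| = 13|u − 8| / (10·|u + 2|).
Restrict δ ≤ 5. Then |u − 8| < 5 gives |u + 2| = |(u − 8) + 10| ≥ 10 − 5 = 5.
Hence |(-9u - 5)/(u + 2) + 77/10| < 13|u − 8|/(10·5) = (13/50)|u − 8|, which is < ε once |u − 8| < (50/13)ε.
Take δ = min(5, (50/13)ε). Then 0 < |u − 8| < δ forces both bounds, so |(-9u - 5)/(u + 2) + 77/10| < ε.

δ = min(5, (50/13)ε)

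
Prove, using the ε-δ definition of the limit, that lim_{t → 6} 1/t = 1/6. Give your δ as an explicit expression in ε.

Fix ε > 0. We seek δ > 0 such that 0 < |t − 6| < δ implies |1/t − (1/6)| < ε.
|1/t − (1/6)| = |6 − t|/(6·|t|) = |t − 6|/(6|t|).
Restrict δ ≤ 3. Then |t − 6| < 3 gives |t| > 3, so 6|t| > 18.
Then |1/t − (1/6)| < |t − 6|/18, which is < ε when |t − 6| < 18ε.
Take δ = min(3, 18ε). Then 0 < |t − 6| < δ gives both |t − 6| < 3 and |t − 6| < 18ε, so |1/t − (1/6)| < ε.

δ = min(3, 18ε)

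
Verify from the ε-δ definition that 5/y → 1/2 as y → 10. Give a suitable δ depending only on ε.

δ = min(5, 10ε)

Let ε > 0. We seek δ > 0 such that 0 < |y − 10| < δ implies |5/y − (1/2)| < ε.
|5/y − (1/2)| = 5·|10 − y|/(10·|y|) = 5|y − 10|/(10|y|).
Restrict δ ≤ 5. Then |y − 10| < 5 gives |y| > 5, so 10|y| > 50.
Then |5/y − (1/2)| < 5|y − 10|/50, which is < ε when |y − 10| < 10ε.
Take δ = min(5, 10ε). Then 0 < |y − 10| < δ gives both |y − 10| < 5 and |y − 10| < 10ε, so |5/y − (1/2)| < ε.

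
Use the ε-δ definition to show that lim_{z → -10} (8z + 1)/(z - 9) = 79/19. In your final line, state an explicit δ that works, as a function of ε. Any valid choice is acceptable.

Suppose ε > 0. We want δ > 0 with 0 < |z + 10| < δ ⇒ |(8z + 1)/(z - 9) − (79/19)| < ε.
Combining over a common denominator, (8z + 1)/(z - 9) − (79/19) = [(8z + 1)·(-19) − (-79)·(z - 9)] / [(-19)·(z - 9)] = -73(z + 10) / ((-19)(z - 9)).
So |(8z + 1)/(z - 9) − (79/19)| = 73|z + 10| / (19·|z − 9|).
Require δ ≤ 19/2, so |z − 9| ≥ |-19| − |z + 10| > 19 − 19/2 = 19/2.
Hence |(8z + 1)/(z - 9) − (79/19)| < 73|z + 10|/(19·(19/2)) = (146/361)|z + 10|, which is < ε once |z + 10| < (361/146)ε.
Take δ = min(19/2, (361/146)ε). Then 0 < |z + 10| < δ forces both bounds, so |(8z + 1)/(z - 9) − (79/19)| < ε.

δ = min(19/2, (361/146)ε)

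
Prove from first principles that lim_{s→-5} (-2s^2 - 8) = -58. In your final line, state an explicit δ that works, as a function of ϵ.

Let ϵ > 0. We want δ > 0 such that 0 < |s + 5| < δ implies |(-2s^2 - 8) + 58| < ϵ.
(-2s^2 - 8) + 58 = -2s^2 + 50 = (s + 5)(-2s + 10).
So |(-2s^2 - 8) + 58| = |s + 5|·|-2s + 10|.
Assume first that |s + 5| < 2, so |s| < 7. Then |-2s + 10| ≤ 2·7 + 10 = 24.
Hence |(-2s^2 - 8) + 58| ≤ 24|s + 5| < ϵ provided |s + 5| < ϵ/24.
Choosing δ = min(2, ϵ/24) ensures both conditions, hence |(-2s^2 - 8) + 58| < ϵ.

δ = min(2, ϵ/24)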